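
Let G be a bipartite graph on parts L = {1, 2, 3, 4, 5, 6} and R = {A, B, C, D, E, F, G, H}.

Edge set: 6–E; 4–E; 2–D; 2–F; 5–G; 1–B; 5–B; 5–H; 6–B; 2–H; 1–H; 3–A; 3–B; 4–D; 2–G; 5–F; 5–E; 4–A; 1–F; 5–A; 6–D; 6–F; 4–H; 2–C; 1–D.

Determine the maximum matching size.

6

One maximum matching: 1→F, 2→H, 3→A, 4→E, 5→G, 6→B.
This saturates every left vertex, so 6 is the maximum.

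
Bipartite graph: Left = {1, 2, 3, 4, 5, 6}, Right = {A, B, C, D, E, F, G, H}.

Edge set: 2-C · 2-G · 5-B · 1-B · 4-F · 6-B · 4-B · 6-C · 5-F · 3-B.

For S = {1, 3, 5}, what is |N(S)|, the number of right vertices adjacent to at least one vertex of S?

2

The union of neighbours of {1, 3, 5} is {B, F}, which has 2 elements.
Since |N(S)| = 2 < |S| = 3, Hall's condition fails for this subset.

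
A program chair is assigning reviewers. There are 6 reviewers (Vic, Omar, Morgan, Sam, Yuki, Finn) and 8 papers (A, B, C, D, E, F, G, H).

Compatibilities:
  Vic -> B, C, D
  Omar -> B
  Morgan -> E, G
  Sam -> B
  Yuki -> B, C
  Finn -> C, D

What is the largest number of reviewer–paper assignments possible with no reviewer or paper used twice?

4

For example, pair Vic-D, Omar-B, Morgan-E, Yuki-C.
The set {Vic, Omar, Sam, Yuki, Finn} has only 3 neighbours ({B, C, D}), so by Hall's theorem at most 4 of the 6 reviewers can be matched.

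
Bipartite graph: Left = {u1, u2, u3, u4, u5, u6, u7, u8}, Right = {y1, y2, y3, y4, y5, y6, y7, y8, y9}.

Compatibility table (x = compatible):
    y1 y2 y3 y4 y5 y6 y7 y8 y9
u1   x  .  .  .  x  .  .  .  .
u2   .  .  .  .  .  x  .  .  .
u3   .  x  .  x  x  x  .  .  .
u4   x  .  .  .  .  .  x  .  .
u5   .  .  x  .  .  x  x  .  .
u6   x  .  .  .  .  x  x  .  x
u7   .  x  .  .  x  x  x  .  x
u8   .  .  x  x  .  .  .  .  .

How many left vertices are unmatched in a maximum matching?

One maximum matching: u1–y5, u2–y6, u3–y4, u4–y1, u5–y7, u6–y9, u7–y2, u8–y3.
All 8 left vertices are matched, so no larger matching exists.
That matches 8 of the 8, leaving 0 unmatched; no matching can do better.

0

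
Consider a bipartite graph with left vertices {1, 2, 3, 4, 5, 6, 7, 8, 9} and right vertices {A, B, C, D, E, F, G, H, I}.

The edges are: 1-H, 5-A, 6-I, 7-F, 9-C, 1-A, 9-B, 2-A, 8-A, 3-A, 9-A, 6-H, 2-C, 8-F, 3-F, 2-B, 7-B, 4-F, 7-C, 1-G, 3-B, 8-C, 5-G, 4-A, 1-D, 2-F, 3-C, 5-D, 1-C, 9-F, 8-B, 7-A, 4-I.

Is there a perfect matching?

The set {2, 3, 7, 8, 9} has only 4 neighbours ({A, B, C, F}), so by Hall's theorem at most 8 of the 9 left vertices can be matched.
Hence no matching covers every left vertex.

No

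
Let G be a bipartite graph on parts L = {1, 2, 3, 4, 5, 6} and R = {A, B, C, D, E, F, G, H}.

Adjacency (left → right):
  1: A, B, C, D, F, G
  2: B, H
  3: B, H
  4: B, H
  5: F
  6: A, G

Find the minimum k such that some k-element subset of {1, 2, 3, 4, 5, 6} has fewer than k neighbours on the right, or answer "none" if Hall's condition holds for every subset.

3

Take S = {2, 3, 4}. Its neighbourhood is {B, H}, so |N(S)| = 2 < |S| = 3.
Every subset of size less than 3 has at least as many neighbours as members, so 3 is the minimum.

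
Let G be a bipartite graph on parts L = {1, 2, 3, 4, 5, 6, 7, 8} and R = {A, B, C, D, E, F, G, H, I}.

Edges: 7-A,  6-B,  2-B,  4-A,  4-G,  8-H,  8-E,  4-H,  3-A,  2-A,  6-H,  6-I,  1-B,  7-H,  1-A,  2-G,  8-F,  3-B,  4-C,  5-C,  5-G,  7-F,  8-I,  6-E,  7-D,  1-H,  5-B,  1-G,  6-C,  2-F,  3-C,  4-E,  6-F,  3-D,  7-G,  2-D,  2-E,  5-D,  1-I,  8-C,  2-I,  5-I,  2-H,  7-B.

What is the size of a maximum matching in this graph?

One maximum matching: 1-I, 2-H, 3-C, 4-G, 5-D, 6-B, 7-A, 8-E.
All 8 left vertices are matched, so no larger matching exists.

8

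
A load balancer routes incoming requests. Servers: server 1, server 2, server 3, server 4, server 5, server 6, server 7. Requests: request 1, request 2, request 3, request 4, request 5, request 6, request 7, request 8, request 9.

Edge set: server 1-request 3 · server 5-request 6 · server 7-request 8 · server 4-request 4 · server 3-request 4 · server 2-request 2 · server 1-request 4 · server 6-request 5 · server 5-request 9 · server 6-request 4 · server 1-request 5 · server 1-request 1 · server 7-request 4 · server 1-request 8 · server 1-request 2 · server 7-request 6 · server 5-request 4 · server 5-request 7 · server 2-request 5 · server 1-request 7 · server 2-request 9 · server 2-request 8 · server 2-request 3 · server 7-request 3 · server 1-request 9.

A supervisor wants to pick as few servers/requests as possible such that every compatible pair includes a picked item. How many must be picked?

6

The 6 edges server 1–request 7, server 2–request 2, server 3–request 4, server 5–request 9, server 6–request 5, server 7–request 6 form a matching, so any vertex cover needs at least 6 vertices (one per matched edge).
Conversely {server 1, server 2, server 5, server 6, server 7, request 4} meets every edge and has exactly 6 vertices, so 6 is optimal.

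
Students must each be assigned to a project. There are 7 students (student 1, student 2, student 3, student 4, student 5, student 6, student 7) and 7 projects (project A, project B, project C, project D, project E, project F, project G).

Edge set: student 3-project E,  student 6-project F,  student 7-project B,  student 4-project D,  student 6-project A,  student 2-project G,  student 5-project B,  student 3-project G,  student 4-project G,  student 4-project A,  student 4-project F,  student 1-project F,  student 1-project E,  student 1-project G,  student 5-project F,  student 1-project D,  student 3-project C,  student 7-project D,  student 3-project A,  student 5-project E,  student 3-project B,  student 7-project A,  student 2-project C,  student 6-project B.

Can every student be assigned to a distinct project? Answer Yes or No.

Yes

One maximum matching: student 1–project D, student 2–project C, student 3–project G, student 4–project F, student 5–project E, student 6–project B, student 7–project A.
Every student is matched, so this is a perfect matching.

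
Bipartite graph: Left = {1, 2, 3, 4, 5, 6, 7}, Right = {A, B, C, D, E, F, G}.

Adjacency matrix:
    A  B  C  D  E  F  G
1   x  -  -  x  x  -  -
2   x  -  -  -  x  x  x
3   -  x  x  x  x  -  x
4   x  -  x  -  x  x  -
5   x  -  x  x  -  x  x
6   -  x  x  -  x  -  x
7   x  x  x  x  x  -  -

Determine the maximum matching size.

7

A valid assignment of size 7: 1–D, 2–F, 3–E, 4–C, 5–G, 6–B, 7–A.
This saturates every left vertex, so 7 is the maximum.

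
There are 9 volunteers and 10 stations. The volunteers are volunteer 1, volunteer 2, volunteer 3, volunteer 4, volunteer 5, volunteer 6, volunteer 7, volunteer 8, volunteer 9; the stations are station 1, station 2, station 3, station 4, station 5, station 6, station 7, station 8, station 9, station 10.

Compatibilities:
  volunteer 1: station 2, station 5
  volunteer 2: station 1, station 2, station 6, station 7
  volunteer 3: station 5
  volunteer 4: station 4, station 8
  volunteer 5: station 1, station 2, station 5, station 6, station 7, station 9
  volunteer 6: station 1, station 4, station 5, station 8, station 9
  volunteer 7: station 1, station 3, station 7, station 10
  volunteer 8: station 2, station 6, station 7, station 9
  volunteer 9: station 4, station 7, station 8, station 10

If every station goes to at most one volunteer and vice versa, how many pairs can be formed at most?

9

For example, pair volunteer 1-station 2, volunteer 2-station 7, volunteer 3-station 5, volunteer 4-station 8, volunteer 5-station 6, volunteer 6-station 1, volunteer 7-station 3, volunteer 8-station 9, volunteer 9-station 4.
This saturates every volunteer, so 9 is the maximum.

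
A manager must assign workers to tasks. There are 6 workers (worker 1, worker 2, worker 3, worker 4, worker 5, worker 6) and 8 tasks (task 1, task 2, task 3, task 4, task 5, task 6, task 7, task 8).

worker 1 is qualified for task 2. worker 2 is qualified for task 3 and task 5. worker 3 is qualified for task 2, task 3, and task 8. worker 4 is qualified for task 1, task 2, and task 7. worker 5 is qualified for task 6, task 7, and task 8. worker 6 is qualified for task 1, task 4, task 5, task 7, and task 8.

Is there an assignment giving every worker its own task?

Yes

For example, pair worker 1–task 2, worker 2–task 5, worker 3–task 3, worker 4–task 1, worker 5–task 7, worker 6–task 8.
All 6 workers are covered.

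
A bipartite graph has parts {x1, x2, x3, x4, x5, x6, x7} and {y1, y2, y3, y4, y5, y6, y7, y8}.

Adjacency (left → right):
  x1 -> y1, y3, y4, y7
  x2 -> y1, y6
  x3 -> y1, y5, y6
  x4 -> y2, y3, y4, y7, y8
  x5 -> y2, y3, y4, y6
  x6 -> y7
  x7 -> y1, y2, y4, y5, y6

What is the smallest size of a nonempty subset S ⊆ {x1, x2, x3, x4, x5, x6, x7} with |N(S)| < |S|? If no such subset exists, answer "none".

none

A matching saturating every left vertex exists, for instance x1→y3, x2→y1, x3→y5, x4→y4, x5→y2, x6→y7, x7→y6.
By Hall's marriage theorem, this means |N(S)| ≥ |S| for every subset S, so no violating subset exists.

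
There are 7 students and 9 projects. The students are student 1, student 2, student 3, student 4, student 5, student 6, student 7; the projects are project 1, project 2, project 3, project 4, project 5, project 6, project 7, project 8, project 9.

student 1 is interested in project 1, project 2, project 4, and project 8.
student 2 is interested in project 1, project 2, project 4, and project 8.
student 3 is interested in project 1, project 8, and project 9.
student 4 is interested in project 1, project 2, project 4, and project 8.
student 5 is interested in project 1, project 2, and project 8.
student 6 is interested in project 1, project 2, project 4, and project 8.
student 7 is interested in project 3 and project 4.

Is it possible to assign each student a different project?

The set {student 1, student 2, student 4, student 5, student 6} has only 4 neighbours ({project 1, project 2, project 4, project 8}), so by Hall's theorem at most 6 of the 7 students can be matched.
Hence no matching covers every student.

No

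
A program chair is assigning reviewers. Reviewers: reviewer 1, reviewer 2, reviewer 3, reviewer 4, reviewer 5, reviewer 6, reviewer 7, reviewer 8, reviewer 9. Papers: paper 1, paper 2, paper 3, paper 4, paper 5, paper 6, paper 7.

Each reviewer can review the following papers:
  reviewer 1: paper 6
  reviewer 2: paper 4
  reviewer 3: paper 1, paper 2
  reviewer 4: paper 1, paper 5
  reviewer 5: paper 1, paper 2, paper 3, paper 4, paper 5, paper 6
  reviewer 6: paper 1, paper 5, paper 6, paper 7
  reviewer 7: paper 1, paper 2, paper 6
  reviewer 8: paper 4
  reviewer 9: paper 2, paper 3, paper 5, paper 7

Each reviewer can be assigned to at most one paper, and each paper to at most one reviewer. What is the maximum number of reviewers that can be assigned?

One maximum matching: reviewer 1–paper 6, reviewer 2–paper 4, reviewer 3–paper 2, reviewer 4–paper 5, reviewer 5–paper 3, reviewer 6–paper 7, reviewer 7–paper 1.
The set {reviewer 1, reviewer 2, reviewer 3, reviewer 4, reviewer 5, reviewer 6, reviewer 7, reviewer 8, reviewer 9} has only 7 neighbours ({paper 1, paper 2, paper 3, paper 4, paper 5, paper 6, paper 7}), so by Hall's theorem at most 7 of the 9 reviewers can be matched.

7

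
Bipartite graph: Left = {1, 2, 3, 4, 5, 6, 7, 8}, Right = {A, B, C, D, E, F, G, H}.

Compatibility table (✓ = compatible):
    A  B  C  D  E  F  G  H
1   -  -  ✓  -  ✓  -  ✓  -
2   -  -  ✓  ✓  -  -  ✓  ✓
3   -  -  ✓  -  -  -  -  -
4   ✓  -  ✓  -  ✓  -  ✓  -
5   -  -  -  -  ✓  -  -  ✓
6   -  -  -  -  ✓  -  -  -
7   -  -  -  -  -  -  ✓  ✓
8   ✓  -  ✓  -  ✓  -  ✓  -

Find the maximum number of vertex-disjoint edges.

For example, pair 1→G, 2→D, 3→C, 4→A, 5→H, 6→E.
The set {1, 3, 4, 5, 6, 7, 8} has only 5 neighbours ({A, C, E, G, H}), so by Hall's theorem at most 6 of the 8 left vertices can be matched.

6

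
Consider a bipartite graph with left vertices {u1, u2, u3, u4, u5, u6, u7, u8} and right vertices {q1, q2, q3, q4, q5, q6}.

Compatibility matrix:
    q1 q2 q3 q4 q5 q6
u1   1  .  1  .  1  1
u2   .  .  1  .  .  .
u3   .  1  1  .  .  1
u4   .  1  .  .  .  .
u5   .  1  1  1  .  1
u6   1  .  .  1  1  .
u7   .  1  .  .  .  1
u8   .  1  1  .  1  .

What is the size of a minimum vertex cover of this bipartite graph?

6

A maximum matching has 6 edges (e.g. u1–q1, u2–q3, u3–q6, u4–q2, u5–q4, u6–q5).
By König's theorem the minimum vertex cover has the same size. One such cover is {q1, q2, q3, q4, q5, q6}.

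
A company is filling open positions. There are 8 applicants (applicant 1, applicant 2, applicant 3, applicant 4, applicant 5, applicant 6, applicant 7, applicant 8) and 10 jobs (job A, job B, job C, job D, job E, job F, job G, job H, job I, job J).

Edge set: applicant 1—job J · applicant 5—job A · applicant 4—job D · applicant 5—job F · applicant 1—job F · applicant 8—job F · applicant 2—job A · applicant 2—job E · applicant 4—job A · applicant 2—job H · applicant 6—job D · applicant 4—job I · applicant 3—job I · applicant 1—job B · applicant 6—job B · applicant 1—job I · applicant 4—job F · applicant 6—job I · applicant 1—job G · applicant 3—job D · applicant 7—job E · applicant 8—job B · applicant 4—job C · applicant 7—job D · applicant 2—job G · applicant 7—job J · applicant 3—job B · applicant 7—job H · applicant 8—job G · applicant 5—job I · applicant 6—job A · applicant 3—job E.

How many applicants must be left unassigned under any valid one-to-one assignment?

0

A valid assignment of size 8: applicant 1–job J, applicant 2–job A, applicant 3–job D, applicant 4–job C, applicant 5–job F, applicant 6–job I, applicant 7–job H, applicant 8–job G.
This saturates every applicant, so 8 is the maximum.
That matches 8 of the 8, leaving 0 unmatched; no matching can do better.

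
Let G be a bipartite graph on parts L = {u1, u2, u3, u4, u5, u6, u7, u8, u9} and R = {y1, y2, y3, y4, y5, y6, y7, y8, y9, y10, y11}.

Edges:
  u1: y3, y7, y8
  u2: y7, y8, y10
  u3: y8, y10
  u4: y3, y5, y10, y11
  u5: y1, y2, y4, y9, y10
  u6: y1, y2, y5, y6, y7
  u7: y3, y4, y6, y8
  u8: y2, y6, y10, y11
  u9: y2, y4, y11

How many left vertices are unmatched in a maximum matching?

0

A valid assignment of size 9: u1-y3, u2-y7, u3-y8, u4-y5, u5-y9, u6-y6, u7-y4, u8-y10, u9-y2.
This saturates every left vertex, so 9 is the maximum.
That matches 9 of the 9, leaving 0 unmatched; no matching can do better.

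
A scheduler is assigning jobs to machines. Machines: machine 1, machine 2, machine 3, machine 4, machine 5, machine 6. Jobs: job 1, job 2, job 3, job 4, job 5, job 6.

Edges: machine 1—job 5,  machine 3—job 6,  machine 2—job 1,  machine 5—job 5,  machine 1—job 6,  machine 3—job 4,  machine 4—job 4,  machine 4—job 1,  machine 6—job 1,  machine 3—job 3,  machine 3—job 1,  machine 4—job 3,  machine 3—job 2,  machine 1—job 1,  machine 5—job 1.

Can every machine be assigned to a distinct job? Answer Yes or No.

No

The set {machine 2, machine 6} has only 1 neighbour ({job 1}), so by Hall's theorem at most 5 of the 6 machines can be matched.
Hence no matching covers every machine.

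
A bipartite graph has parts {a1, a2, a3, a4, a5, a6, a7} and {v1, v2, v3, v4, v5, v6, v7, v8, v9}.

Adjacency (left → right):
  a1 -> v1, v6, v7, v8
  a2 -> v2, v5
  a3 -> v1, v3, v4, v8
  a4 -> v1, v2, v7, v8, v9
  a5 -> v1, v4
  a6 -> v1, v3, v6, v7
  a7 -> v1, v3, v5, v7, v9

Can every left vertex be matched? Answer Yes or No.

Yes

For example, pair a1-v7, a2-v5, a3-v4, a4-v2, a5-v1, a6-v6, a7-v3.
Every left vertex is matched, so this matching saturates all of them.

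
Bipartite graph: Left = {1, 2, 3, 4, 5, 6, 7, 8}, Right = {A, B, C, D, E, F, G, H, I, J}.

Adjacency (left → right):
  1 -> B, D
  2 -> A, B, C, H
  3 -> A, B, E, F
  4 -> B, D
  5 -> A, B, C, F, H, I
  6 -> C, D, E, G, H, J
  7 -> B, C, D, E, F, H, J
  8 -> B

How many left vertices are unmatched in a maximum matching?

1

One maximum matching: 1-D, 2-C, 3-E, 4-B, 5-A, 6-G, 7-J.
The set {1, 4, 8} has only 2 neighbours ({B, D}), so by Hall's theorem at most 7 of the 8 left vertices can be matched.
That matches 7 of the 8, leaving 1 unmatched; no matching can do better.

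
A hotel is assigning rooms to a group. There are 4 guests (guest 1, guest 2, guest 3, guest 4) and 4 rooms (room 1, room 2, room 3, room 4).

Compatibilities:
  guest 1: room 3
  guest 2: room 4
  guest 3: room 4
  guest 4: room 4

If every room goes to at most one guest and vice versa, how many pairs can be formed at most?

2

One maximum matching: guest 1-room 3, guest 2-room 4.
The set {guest 2, guest 3, guest 4} has only 1 neighbour ({room 4}), so by Hall's theorem at most 2 of the 4 guests can be matched.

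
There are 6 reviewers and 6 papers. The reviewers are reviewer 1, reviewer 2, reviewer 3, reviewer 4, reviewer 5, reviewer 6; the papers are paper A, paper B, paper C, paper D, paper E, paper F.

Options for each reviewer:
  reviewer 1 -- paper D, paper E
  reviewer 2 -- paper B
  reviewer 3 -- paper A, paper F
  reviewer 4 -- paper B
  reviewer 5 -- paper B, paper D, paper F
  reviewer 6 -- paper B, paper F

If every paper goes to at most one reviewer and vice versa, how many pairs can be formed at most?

A valid assignment of size 5: reviewer 1→paper E, reviewer 2→paper B, reviewer 3→paper A, reviewer 5→paper D, reviewer 6→paper F.
The set {reviewer 2, reviewer 4} has only 1 neighbour ({paper B}), so by Hall's theorem at most 5 of the 6 reviewers can be matched.

5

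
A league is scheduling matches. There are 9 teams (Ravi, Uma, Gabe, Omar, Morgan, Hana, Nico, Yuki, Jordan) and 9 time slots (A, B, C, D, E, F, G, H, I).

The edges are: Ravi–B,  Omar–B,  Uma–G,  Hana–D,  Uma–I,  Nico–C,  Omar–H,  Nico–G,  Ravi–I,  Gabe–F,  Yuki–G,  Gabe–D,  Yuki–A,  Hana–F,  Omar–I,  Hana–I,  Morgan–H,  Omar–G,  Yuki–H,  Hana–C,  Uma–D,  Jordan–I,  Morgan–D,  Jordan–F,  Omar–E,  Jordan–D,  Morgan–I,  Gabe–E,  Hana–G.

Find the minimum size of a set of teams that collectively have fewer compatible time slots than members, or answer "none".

none

A matching saturating every team exists, for instance Ravi→B, Uma→I, Gabe→E, Omar→H, Morgan→D, Hana→G, Nico→C, Yuki→A, Jordan→F.
By Hall's marriage theorem, this means |N(S)| ≥ |S| for every subset S, so no violating subset exists.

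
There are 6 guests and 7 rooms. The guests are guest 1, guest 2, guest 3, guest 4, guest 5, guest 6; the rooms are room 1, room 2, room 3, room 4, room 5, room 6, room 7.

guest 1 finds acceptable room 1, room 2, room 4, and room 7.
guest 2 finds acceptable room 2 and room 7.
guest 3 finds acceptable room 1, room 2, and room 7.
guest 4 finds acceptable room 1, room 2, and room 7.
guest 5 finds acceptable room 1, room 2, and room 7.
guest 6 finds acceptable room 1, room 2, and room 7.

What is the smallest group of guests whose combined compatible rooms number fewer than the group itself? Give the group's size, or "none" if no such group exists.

4

Take S = {guest 2, guest 3, guest 4, guest 5}. Its neighbourhood is {room 1, room 2, room 7}, so |N(S)| = 3 < |S| = 4.
Every subset of size less than 4 has at least as many neighbours as members, so 4 is the minimum.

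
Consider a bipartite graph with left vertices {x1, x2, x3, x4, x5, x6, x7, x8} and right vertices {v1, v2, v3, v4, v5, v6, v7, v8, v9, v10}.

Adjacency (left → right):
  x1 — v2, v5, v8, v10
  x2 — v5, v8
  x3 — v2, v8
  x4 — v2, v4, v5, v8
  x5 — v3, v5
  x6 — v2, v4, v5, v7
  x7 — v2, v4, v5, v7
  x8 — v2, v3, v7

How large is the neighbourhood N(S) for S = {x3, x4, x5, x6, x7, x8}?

6

The union of neighbours of {x3, x4, x5, x6, x7, x8} is {v2, v3, v4, v5, v7, v8}, which has 6 elements.
Since |N(S)| = 6 ≥ |S| = 6, Hall's condition holds for this subset.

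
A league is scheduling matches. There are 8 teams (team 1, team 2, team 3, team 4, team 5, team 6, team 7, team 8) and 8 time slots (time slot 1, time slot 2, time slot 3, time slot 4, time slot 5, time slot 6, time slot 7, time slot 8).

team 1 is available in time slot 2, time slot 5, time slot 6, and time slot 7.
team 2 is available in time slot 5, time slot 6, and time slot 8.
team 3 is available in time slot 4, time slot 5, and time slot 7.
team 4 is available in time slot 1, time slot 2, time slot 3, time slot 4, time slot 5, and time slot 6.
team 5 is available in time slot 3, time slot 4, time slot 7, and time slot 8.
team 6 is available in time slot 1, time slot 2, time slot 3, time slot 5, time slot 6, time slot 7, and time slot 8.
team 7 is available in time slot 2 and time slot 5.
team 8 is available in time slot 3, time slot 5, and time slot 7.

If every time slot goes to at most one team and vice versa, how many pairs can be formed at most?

For example, pair team 1–time slot 6, team 2–time slot 5, team 3–time slot 4, team 4–time slot 1, team 5–time slot 3, team 6–time slot 8, team 7–time slot 2, team 8–time slot 7.
This saturates every team, so 8 is the maximum.

8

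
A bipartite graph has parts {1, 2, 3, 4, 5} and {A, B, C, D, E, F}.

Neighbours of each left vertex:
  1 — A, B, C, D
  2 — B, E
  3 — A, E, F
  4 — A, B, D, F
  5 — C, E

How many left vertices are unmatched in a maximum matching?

One maximum matching: 1→C, 2→B, 3→A, 4→F, 5→E.
This saturates every left vertex, so 5 is the maximum.
That matches 5 of the 5, leaving 0 unmatched; no matching can do better.

0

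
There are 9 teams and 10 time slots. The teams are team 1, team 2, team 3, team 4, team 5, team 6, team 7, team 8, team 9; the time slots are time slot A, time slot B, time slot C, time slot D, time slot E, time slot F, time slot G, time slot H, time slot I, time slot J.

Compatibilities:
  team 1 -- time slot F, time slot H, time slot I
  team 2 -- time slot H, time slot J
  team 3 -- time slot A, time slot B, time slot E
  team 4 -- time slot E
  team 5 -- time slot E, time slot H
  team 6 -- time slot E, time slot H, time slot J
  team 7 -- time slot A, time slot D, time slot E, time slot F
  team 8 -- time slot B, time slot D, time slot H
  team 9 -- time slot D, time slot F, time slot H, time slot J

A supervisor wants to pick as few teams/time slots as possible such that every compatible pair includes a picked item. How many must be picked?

The 8 edges team 1–time slot I, team 2–time slot J, team 3–time slot A, team 4–time slot E, team 5–time slot H, team 7–time slot D, team 8–time slot B, team 9–time slot F form a matching, so any vertex cover needs at least 8 vertices (one per matched edge).
Conversely {team 1, team 3, team 7, team 8, team 9, time slot E, time slot H, time slot J} meets every edge and has exactly 8 vertices, so 8 is optimal.

8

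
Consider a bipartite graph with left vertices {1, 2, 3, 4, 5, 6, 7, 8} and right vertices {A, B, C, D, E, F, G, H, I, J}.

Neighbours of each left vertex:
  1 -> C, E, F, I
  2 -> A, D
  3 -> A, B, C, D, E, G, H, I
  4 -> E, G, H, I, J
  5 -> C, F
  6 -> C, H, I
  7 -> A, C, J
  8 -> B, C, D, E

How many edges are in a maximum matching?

8

One maximum matching: 1–E, 2–D, 3–A, 4–G, 5–F, 6–C, 7–J, 8–B.
All 8 left vertices are matched, so no larger matching exists.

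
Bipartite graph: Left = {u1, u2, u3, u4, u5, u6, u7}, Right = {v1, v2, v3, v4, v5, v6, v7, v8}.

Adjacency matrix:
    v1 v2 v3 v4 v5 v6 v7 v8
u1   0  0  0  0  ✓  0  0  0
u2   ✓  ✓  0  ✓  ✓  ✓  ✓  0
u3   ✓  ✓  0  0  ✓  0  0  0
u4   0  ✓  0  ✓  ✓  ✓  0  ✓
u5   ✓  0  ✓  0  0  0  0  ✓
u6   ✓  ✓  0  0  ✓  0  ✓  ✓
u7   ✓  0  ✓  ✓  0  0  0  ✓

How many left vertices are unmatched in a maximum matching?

A valid assignment of size 7: u1-v5, u2-v4, u3-v2, u4-v6, u5-v3, u6-v8, u7-v1.
All 7 left vertices are matched, so no larger matching exists.
That matches 7 of the 7, leaving 0 unmatched; no matching can do better.

0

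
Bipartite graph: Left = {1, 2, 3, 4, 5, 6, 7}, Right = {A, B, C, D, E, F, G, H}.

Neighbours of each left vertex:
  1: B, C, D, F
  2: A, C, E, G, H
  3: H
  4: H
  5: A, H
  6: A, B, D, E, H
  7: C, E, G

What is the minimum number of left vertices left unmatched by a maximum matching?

1

One maximum matching: 1→F, 2→G, 3→H, 5→A, 6→B, 7→E.
The set {3, 4} has only 1 neighbour ({H}), so by Hall's theorem at most 6 of the 7 left vertices can be matched.
That matches 6 of the 7, leaving 1 unmatched; no matching can do better.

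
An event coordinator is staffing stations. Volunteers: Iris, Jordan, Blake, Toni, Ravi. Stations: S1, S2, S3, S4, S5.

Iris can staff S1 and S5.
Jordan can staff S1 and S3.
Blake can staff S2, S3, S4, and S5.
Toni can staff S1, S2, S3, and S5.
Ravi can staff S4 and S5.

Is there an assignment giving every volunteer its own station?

Yes

For example, pair Iris-S5, Jordan-S1, Blake-S2, Toni-S3, Ravi-S4.
All 5 volunteers are covered.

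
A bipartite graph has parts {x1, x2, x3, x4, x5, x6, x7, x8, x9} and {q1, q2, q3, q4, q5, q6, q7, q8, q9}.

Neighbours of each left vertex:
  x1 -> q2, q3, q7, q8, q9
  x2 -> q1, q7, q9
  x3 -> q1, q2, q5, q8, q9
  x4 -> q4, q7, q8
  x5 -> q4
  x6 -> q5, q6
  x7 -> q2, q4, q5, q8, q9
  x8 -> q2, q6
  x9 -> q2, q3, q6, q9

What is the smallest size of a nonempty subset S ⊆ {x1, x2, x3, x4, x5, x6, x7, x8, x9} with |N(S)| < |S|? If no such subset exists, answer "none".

none

A matching saturating every left vertex exists, for instance x1→q3, x2→q7, x3→q1, x4→q8, x5→q4, x6→q5, x7→q9, x8→q2, x9→q6.
By Hall's marriage theorem, this means |N(S)| ≥ |S| for every subset S, so no violating subset exists.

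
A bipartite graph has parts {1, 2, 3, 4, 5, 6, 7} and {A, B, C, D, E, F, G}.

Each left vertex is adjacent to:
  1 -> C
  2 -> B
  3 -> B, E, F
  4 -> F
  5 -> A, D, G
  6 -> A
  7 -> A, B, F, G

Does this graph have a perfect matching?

Yes

A valid assignment of size 7: 1–C, 2–B, 3–E, 4–F, 5–D, 6–A, 7–G.
Every left vertex is matched, so this is a perfect matching.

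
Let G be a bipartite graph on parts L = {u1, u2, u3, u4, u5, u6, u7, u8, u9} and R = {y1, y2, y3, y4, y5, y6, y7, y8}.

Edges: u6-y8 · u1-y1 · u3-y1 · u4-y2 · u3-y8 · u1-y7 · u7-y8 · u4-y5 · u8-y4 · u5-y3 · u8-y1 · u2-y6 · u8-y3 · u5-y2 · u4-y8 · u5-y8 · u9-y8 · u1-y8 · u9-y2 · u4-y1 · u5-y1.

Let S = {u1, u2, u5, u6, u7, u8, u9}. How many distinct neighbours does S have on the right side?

The union of neighbours of {u1, u2, u5, u6, u7, u8, u9} is {y1, y2, y3, y4, y6, y7, y8}, which has 7 elements.
Since |N(S)| = 7 ≥ |S| = 7, Hall's condition holds for this subset.

7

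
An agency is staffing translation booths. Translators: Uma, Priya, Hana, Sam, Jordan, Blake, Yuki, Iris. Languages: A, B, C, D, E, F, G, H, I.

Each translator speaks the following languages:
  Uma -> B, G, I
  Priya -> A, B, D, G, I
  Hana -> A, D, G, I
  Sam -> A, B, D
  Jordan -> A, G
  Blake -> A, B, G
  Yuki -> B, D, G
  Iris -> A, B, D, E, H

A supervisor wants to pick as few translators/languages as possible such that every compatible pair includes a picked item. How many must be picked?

{Iris, A, B, D, G, I} is a vertex cover of size 6: every edge has an endpoint in this set.
No smaller cover exists because Uma–B, Priya–A, Hana–I, Sam–D, Jordan–G, Iris–E is a matching of size 6, and a cover must include an endpoint of each of these disjoint edges (König's theorem).

6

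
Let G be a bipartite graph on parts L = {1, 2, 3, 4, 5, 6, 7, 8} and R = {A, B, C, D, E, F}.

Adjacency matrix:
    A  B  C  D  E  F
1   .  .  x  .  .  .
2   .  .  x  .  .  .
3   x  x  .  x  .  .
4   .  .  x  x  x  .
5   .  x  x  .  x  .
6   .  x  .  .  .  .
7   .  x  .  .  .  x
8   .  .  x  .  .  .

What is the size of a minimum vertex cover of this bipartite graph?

A maximum matching has 6 edges (e.g. 1–C, 3–A, 4–D, 5–E, 6–B, 7–F).
By König's theorem the minimum vertex cover has the same size. One such cover is {3, 4, 5, 6, 7, C}.

6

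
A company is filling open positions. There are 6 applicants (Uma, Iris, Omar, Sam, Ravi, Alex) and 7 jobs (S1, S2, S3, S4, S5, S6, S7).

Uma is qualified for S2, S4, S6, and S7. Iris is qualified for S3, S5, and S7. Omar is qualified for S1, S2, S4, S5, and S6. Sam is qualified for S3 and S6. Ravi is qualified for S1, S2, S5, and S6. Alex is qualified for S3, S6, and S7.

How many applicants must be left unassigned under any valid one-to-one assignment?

0

One maximum matching: Uma–S4, Iris–S7, Omar–S2, Sam–S3, Ravi–S1, Alex–S6.
This saturates every applicant, so 6 is the maximum.
That matches 6 of the 6, leaving 0 unmatched; no matching can do better.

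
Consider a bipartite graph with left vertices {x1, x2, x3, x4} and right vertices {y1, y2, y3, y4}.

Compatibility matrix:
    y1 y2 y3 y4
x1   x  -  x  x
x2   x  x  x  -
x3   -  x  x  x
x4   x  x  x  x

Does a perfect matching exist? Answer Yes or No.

One maximum matching: x1→y4, x2→y1, x3→y2, x4→y3.
All 4 left vertices are covered.

Yes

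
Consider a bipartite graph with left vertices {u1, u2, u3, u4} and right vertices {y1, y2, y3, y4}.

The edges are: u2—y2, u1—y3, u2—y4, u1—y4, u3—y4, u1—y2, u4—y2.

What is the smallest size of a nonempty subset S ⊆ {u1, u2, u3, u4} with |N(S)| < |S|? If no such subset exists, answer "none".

Take S = {u2, u3, u4}. Its neighbourhood is {y2, y4}, so |N(S)| = 2 < |S| = 3.
Every subset of size less than 3 has at least as many neighbours as members, so 3 is the minimum.

3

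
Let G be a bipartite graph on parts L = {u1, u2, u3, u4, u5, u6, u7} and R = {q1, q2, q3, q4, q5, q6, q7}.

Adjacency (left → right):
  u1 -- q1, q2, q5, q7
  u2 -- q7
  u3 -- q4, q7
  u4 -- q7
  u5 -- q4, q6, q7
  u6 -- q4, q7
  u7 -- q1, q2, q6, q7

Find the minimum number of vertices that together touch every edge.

{u1, u5, u7, q4, q7} is a vertex cover of size 5: every edge has an endpoint in this set.
No smaller cover exists because u1–q5, u2–q7, u3–q4, u5–q6, u7–q2 is a matching of size 5, and a cover must include an endpoint of each of these disjoint edges (König's theorem).

5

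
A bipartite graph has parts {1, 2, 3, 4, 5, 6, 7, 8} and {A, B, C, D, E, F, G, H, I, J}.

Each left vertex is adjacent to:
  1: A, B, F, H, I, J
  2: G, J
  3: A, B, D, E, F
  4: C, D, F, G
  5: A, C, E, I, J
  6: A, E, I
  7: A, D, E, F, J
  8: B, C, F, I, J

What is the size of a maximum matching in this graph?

One maximum matching: 1→H, 2→G, 3→B, 4→F, 5→E, 6→I, 7→A, 8→J.
All 8 left vertices are matched, so no larger matching exists.

8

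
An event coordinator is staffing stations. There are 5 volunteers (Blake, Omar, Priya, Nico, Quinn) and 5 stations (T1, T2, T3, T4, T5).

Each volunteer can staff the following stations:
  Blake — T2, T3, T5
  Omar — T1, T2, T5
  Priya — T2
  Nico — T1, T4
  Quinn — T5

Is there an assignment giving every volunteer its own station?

Yes

For example, pair Blake–T3, Omar–T1, Priya–T2, Nico–T4, Quinn–T5.
All 5 volunteers are covered.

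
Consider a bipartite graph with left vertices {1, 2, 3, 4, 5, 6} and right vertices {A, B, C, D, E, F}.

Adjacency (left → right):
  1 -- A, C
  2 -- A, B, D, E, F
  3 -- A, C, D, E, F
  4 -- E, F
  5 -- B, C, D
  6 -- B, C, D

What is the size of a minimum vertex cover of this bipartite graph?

6

A maximum matching has 6 edges (e.g. 1–A, 2–E, 3–D, 4–F, 5–C, 6–B).
By König's theorem the minimum vertex cover has the same size. One such cover is {1, 2, 3, 4, 5, 6}.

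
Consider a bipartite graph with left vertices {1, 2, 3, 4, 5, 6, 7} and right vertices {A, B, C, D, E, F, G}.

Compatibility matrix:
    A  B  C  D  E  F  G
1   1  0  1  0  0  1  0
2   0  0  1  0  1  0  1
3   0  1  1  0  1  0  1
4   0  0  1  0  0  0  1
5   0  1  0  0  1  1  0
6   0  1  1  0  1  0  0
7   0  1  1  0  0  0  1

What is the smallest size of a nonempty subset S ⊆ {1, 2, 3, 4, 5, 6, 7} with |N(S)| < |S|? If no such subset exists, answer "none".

Take S = {2, 3, 4, 6, 7}. Its neighbourhood is {B, C, E, G}, so |N(S)| = 4 < |S| = 5.
Every subset of size less than 5 has at least as many neighbours as members, so 5 is the minimum.

5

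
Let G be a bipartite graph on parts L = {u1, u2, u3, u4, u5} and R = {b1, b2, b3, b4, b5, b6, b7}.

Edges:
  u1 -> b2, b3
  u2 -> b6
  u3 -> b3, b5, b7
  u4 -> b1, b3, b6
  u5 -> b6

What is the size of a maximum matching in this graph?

For example, pair u1–b2, u2–b6, u3–b7, u4–b3.
The set {u2, u5} has only 1 neighbour ({b6}), so by Hall's theorem at most 4 of the 5 left vertices can be matched.

4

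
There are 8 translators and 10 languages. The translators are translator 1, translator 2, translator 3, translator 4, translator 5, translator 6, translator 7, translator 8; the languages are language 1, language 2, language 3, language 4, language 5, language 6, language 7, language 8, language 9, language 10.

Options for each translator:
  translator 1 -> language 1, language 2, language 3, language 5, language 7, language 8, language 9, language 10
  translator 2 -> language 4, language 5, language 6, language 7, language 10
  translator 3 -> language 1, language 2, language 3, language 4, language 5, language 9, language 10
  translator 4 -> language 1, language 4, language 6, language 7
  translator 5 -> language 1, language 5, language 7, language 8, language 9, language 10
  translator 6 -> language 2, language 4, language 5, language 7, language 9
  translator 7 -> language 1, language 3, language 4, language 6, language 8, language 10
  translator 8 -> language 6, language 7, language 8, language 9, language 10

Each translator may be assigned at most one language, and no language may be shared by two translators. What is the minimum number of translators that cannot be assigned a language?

A valid assignment of size 8: translator 1-language 3, translator 2-language 7, translator 3-language 9, translator 4-language 6, translator 5-language 1, translator 6-language 2, translator 7-language 10, translator 8-language 8.
This saturates every translator, so 8 is the maximum.
That matches 8 of the 8, leaving 0 unmatched; no matching can do better.

0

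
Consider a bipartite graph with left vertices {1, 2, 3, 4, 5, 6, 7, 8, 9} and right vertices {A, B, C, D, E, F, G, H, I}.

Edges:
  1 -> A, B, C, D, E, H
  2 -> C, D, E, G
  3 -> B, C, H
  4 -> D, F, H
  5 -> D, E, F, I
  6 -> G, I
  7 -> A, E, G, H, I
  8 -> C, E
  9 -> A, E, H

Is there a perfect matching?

For example, pair 1→A, 2→D, 3→B, 4→H, 5→F, 6→I, 7→G, 8→C, 9→E.
Every left vertex is matched, so this is a perfect matching.

Yes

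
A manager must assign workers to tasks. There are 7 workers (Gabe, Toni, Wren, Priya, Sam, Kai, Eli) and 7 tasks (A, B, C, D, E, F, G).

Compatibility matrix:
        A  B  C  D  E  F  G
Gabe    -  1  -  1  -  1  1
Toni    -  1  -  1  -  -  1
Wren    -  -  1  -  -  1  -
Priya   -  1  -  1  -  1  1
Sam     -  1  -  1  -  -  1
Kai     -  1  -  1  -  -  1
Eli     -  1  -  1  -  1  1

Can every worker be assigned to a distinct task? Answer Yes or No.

The set {Gabe, Toni, Priya, Sam, Kai, Eli} has only 4 neighbours ({B, D, F, G}), so by Hall's theorem at most 5 of the 7 workers can be matched.
Hence no matching covers every worker.

No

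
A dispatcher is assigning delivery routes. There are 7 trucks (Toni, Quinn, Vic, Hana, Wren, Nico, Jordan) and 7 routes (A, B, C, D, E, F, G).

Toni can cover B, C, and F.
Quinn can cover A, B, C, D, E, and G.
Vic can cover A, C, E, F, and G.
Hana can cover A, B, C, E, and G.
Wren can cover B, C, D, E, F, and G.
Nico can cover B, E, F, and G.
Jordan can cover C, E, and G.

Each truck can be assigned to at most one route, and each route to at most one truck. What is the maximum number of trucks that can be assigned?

7

One maximum matching: Toni-F, Quinn-D, Vic-A, Hana-C, Wren-G, Nico-B, Jordan-E.
This saturates every truck, so 7 is the maximum.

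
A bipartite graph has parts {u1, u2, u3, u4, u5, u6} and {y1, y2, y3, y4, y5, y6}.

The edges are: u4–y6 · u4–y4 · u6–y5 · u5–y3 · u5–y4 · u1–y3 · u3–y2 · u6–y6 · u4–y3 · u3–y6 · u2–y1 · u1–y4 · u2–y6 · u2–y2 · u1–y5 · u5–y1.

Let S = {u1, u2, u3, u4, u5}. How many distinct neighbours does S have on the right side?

6

The union of neighbours of {u1, u2, u3, u4, u5} is {y1, y2, y3, y4, y5, y6}, which has 6 elements.
Since |N(S)| = 6 ≥ |S| = 5, Hall's condition holds for this subset.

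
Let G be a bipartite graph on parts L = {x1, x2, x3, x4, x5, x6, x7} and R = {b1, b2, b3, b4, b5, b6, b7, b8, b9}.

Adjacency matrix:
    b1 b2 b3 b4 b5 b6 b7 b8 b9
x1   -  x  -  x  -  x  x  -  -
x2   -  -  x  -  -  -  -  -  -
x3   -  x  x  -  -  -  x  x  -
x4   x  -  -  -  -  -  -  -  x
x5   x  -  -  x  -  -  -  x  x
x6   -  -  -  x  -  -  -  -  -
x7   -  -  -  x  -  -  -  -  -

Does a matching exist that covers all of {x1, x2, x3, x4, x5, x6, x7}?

No

The set {x6, x7} has only 1 neighbour ({b4}), so by Hall's theorem at most 6 of the 7 left vertices can be matched.
Hence no matching covers every left vertex.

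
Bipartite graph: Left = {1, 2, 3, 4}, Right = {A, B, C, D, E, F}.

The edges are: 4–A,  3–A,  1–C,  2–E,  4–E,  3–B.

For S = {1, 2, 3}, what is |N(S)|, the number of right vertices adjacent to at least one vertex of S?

4

The union of neighbours of {1, 2, 3} is {A, B, C, E}, which has 4 elements.
Since |N(S)| = 4 ≥ |S| = 3, Hall's condition holds for this subset.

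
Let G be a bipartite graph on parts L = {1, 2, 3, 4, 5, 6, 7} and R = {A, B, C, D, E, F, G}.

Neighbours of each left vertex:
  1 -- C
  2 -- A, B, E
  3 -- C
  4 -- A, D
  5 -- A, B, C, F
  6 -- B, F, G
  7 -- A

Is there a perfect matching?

The set {1, 3} has only 1 neighbour ({C}), so by Hall's theorem at most 6 of the 7 left vertices can be matched.
Hence no matching covers every left vertex.

No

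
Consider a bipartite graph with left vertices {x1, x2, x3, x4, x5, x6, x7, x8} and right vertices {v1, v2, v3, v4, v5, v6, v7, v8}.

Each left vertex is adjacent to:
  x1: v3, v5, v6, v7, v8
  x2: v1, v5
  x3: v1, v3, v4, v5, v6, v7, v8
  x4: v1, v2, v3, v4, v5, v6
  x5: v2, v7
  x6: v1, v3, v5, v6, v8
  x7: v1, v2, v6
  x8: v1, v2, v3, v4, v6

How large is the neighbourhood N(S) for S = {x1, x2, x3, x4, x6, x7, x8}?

The union of neighbours of {x1, x2, x3, x4, x6, x7, x8} is {v1, v2, v3, v4, v5, v6, v7, v8}, which has 8 elements.
Since |N(S)| = 8 ≥ |S| = 7, Hall's condition holds for this subset.

8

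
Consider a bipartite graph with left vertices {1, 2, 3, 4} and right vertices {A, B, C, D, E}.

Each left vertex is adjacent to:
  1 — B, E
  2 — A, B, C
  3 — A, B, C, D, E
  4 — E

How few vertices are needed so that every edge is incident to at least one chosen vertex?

{1, 2, 3, 4} is a vertex cover of size 4: every edge has an endpoint in this set.
No smaller cover exists because 1–B, 2–C, 3–A, 4–E is a matching of size 4, and a cover must include an endpoint of each of these disjoint edges (König's theorem).

4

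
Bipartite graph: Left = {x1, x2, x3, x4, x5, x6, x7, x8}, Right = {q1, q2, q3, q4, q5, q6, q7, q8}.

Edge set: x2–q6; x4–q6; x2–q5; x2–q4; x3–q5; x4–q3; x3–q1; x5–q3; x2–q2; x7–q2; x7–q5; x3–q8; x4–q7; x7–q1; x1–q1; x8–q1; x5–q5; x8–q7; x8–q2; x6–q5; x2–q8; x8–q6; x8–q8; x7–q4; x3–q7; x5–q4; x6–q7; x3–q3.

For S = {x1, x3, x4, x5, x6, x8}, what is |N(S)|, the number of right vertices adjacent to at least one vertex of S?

The union of neighbours of {x1, x3, x4, x5, x6, x8} is {q1, q2, q3, q4, q5, q6, q7, q8}, which has 8 elements.
Since |N(S)| = 8 ≥ |S| = 6, Hall's condition holds for this subset.

8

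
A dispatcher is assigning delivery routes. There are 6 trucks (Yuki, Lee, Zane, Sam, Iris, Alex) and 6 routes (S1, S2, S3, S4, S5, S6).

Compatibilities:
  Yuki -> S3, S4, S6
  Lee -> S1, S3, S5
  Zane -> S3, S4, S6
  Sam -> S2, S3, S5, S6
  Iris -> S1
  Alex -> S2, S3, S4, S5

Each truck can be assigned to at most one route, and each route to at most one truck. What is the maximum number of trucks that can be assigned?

For example, pair Yuki–S4, Lee–S5, Zane–S3, Sam–S6, Iris–S1, Alex–S2.
This saturates every truck, so 6 is the maximum.

6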